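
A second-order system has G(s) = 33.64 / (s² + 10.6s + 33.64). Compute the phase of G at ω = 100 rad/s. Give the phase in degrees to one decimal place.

∠[(j100)² + 10.6(j100) + 33.64] = ∠[-9966.4 + j1060] = 173.93°
∠G(j100) = −173.93° = -173.93°

-173.9 deg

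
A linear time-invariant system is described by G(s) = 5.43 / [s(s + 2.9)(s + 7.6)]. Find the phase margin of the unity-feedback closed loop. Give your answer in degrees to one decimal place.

83.3 deg

Gain crossover: |G(jω)| = 1 at ω ≈ 0.245 rad s⁻¹.
∠G(j0.245) = −90° − arctan(0.245/2.9) − arctan(0.245/7.6) ≈ -96.69°
PM = 180° + (-96.69°) = 83.31°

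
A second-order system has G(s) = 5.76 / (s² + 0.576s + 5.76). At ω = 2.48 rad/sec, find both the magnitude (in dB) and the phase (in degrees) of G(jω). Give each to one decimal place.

|G| = 11.8 dB, ∠G = -105.3°

|(j2.48)² + 0.576(j2.48) + 5.76| = |-0.3904 + j1.4285| = 1.481
|G(j2.48)| = 5.76 / 1.481 = 3.8896
20 log₁₀(3.8896) = 11.80 dB
∠[(j2.48)² + 0.576(j2.48) + 5.76] = ∠[-0.3904 + j1.4285] = 105.29°
∠G(j2.48) = −105.29° = -105.29°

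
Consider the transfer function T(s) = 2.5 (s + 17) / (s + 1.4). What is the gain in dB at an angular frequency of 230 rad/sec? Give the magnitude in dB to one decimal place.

|j230 + 17| = √(230² + 17²) = 230.6
|j230 + 1.4| = √(230² + 1.4²) = 230
|T(j230)| = 2.5 × 230.6 / 230 = 2.5068
20 log₁₀(2.5068) = 7.98 dB

8.0 dB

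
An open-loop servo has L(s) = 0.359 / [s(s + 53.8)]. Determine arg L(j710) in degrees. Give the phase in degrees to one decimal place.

-175.7°

∠(j710 + 53.8) = arctan(710/53.8) = 85.67°
∠(j710) = 90.00°
∠L(j710) = − (85.67° + 90.00°) = -175.67°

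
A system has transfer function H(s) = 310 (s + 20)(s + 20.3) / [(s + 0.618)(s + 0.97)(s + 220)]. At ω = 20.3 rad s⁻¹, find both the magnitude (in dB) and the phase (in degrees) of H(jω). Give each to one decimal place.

|j20.3 + 20| = √(20.3² + 20²) = 28.5
|j20.3 + 20.3| = √(20.3² + 20.3²) = 28.71
|j20.3 + 0.618| = √(20.3² + 0.618²) = 20.31
|j20.3 + 0.97| = √(20.3² + 0.97²) = 20.32
|j20.3 + 220| = √(20.3² + 220²) = 220.9
|H(j20.3)| = 310 × 28.5 × 28.71 / (20.31 × 20.32 × 220.9) = 2.7811
20 log₁₀(2.7811) = 8.88 dB
∠(j20.3 + 20) = arctan(20.3/20) = 45.43°
∠(j20.3 + 20.3) = arctan(20.3/20.3) = 45.00°
∠(j20.3 + 0.618) = arctan(20.3/0.618) = 88.26°
∠(j20.3 + 0.97) = arctan(20.3/0.97) = 87.26°
∠(j20.3 + 220) = arctan(20.3/220) = 5.27°
∠H(j20.3) = 45.43° + 45.00° − (88.26° + 87.26° + 5.27°) = -90.37°

|H| = 8.9 dB, ∠H = -90.4 deg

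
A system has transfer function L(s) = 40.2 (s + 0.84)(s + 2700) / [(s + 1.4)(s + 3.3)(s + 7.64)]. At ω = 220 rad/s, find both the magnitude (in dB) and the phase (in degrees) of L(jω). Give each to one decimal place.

|L| = 7.0 dB, ∠L = -172.3°

|j220 + 0.84| = √(220² + 0.84²) = 220
|j220 + 2700| = √(220² + 2700²) = 2709
|j220 + 1.4| = √(220² + 1.4²) = 220
|j220 + 3.3| = √(220² + 3.3²) = 220
|j220 + 7.64| = √(220² + 7.64²) = 220.1
|L(j220)| = 40.2 × 220 × 2709 / (220 × 220 × 220.1) = 2.2484
20 log₁₀(2.2484) = 7.04 dB
∠(j220 + 0.84) = arctan(220/0.84) = 89.78°
∠(j220 + 2700) = arctan(220/2700) = 4.66°
∠(j220 + 1.4) = arctan(220/1.4) = 89.64°
∠(j220 + 3.3) = arctan(220/3.3) = 89.14°
∠(j220 + 7.64) = arctan(220/7.64) = 88.01°
∠L(j220) = 89.78° + 4.66° − (89.64° + 89.14° + 88.01°) = -172.35°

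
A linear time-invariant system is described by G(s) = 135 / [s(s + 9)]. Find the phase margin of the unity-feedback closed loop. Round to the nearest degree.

Gain crossover: |G(jω)| = 1 at ω ≈ 10 rad/s.
∠G(j10) = −90° − arctan(10/9) ≈ -138.08°
PM = 180° + (-138.08°) = 41.92°

42 deg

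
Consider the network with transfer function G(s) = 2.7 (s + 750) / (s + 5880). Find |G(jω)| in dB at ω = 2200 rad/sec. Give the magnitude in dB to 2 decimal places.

|j2200 + 750| = √(2200² + 750²) = 2324
|j2200 + 5880| = √(2200² + 5880²) = 6278
|G(j2200)| = 2.7 × 2324 / 6278 = 0.99962
20 log₁₀(0.99962) = -0.003 dB

-0.00 dB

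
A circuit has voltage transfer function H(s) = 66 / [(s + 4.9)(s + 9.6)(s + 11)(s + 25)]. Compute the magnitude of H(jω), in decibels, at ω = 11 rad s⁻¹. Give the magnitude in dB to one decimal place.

|j11 + 4.9| = √(11² + 4.9²) = 12.04
|j11 + 9.6| = √(11² + 9.6²) = 14.6
|j11 + 11| = √(11² + 11²) = 15.56
|j11 + 25| = √(11² + 25²) = 27.31
|H(j11)| = 66 / (12.04 × 14.6 × 15.56 × 27.31) = 0.00088352
20 log₁₀(0.00088352) = -61.08 dB

-61.1 dB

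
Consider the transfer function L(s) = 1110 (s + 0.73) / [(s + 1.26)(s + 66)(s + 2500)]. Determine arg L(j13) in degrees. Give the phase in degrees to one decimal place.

-9.1°

∠(j13 + 0.73) = arctan(13/0.73) = 86.79°
∠(j13 + 1.26) = arctan(13/1.26) = 84.46°
∠(j13 + 66) = arctan(13/66) = 11.14°
∠(j13 + 2500) = arctan(13/2500) = 0.30°
∠L(j13) = 86.79° − (84.46° + 11.14° + 0.30°) = -9.12°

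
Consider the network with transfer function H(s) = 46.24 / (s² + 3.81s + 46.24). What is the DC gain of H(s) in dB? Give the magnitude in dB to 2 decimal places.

0.00 dB

H(0) = 46.24 / 46.24 = 1
20 log₁₀(1) = 0.000 dB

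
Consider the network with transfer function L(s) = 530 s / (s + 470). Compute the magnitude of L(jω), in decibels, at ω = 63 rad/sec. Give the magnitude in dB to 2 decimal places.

36.95 dB

|j63| = 63
|j63 + 470| = √(63² + 470²) = 474.2
|L(j63)| = 530 × 63 / 474.2 = 70.413
20 log₁₀(70.413) = 36.953 dB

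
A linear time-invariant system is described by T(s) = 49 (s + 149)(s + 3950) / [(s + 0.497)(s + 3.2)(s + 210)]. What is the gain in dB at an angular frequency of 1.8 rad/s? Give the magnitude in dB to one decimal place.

86.0 dB

|j1.8 + 149| = √(1.8² + 149²) = 149
|j1.8 + 3950| = √(1.8² + 3950²) = 3950
|j1.8 + 0.497| = √(1.8² + 0.497²) = 1.867
|j1.8 + 3.2| = √(1.8² + 3.2²) = 3.672
|j1.8 + 210| = √(1.8² + 210²) = 210
|T(j1.8)| = 49 × 149 × 3950 / (1.867 × 3.672 × 210) = 20031
20 log₁₀(20031) = 86.03 dB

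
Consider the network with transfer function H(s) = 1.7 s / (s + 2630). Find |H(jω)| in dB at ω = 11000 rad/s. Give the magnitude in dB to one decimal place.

4.4 dB

|j11000| = 1.1e+04
|j11000 + 2630| = √(11000² + 2630²) = 1.131e+04
|H(j11000)| = 1.7 × 1.1e+04 / 1.131e+04 = 1.6534
20 log₁₀(1.6534) = 4.37 dB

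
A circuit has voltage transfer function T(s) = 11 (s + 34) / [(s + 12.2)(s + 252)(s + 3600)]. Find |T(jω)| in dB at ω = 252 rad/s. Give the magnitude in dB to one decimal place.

|j252 + 34| = √(252² + 34²) = 254.3
|j252 + 12.2| = √(252² + 12.2²) = 252.3
|j252 + 252| = √(252² + 252²) = 356.4
|j252 + 3600| = √(252² + 3600²) = 3609
|T(j252)| = 11 × 254.3 / (252.3 × 356.4 × 3609) = 8.6203e-06
20 log₁₀(8.6203e-06) = -101.29 dB

-101.3 dB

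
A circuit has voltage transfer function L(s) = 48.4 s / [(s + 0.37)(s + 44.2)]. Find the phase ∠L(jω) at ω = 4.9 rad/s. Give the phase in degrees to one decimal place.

-2.0 deg

∠(j4.9) = 90.00°
∠(j4.9 + 0.37) = arctan(4.9/0.37) = 85.68°
∠(j4.9 + 44.2) = arctan(4.9/44.2) = 6.33°
∠L(j4.9) = 90.00° − (85.68° + 6.33°) = -2.01°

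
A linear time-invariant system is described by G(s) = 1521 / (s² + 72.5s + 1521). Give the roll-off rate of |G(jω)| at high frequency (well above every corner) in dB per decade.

-40 dB/decade

With 0 zeros and 2 poles, the high-frequency asymptotic slope is 20 × (0 − 2) = -40 dB/decade.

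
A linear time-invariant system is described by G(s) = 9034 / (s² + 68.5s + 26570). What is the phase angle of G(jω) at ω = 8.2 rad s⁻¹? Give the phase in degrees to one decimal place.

∠[(j8.2)² + 68.5(j8.2) + 26570] = ∠[26503 + j561.7] = 1.21°
∠G(j8.2) = −1.21° = -1.21°

-1.2°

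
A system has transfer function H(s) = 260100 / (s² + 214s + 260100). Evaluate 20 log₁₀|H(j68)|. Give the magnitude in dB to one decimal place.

0.1 dB

|(j68)² + 214(j68) + 260100| = |2.5548e+05 + j14552| = 2.559e+05
|H(j68)| = 260100 / 2.559e+05 = 1.0165
20 log₁₀(1.0165) = 0.14 dB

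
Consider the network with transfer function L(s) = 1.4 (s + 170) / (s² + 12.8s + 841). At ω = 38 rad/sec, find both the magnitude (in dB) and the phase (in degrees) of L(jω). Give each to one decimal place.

|j38 + 170| = √(38² + 170²) = 174.2
|(j38)² + 12.8(j38) + 841| = |-603 + j486.4| = 774.7
|L(j38)| = 1.4 × 174.2 / 774.7 = 0.31479
20 log₁₀(0.31479) = -10.04 dB
∠(j38 + 170) = arctan(38/170) = 12.60°
∠[(j38)² + 12.8(j38) + 841] = ∠[-603 + j486.4] = 141.11°
∠L(j38) = 12.60° − 141.11° = -128.51°

|L| = -10.0 dB, ∠L = -128.5°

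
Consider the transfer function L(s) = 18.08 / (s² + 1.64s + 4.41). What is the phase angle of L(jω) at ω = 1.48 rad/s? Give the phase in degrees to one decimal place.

-47.6 deg

∠[(j1.48)² + 1.64(j1.48) + 4.41] = ∠[2.2196 + j2.4272] = 47.56°
∠L(j1.48) = −47.56° = -47.56°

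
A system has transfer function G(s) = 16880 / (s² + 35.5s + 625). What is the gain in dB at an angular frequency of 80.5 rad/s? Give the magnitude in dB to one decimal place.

|(j80.5)² + 35.5(j80.5) + 625| = |-5855.2 + j2857.8| = 6515
|G(j80.5)| = 16880 / 6515 = 2.5908
20 log₁₀(2.5908) = 8.27 dB

8.3 dB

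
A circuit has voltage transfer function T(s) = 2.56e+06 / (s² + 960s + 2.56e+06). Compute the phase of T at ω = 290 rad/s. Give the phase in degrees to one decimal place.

∠[(j290)² + 960(j290) + 2.56e+06] = ∠[2.4759e+06 + j2.784e+05] = 6.42°
∠T(j290) = −6.42° = -6.42°

-6.4 deg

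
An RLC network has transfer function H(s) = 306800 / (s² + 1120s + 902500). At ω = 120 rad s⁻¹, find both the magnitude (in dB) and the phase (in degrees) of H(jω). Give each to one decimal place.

|(j120)² + 1120(j120) + 902500| = |8.881e+05 + j1.344e+05| = 8.982e+05
|H(j120)| = 306800 / 8.982e+05 = 0.34157
20 log₁₀(0.34157) = -9.33 dB
∠[(j120)² + 1120(j120) + 902500] = ∠[8.881e+05 + j1.344e+05] = 8.61°
∠H(j120) = −8.61° = -8.61°

|H| = -9.3 dB, ∠H = -8.6°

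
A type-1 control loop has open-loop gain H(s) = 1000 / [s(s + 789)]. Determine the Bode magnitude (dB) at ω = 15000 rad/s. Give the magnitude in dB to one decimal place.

|j15000 + 789| = √(15000² + 789²) = 1.502e+04
|j15000| = 1.5e+04
|H(j15000)| = 1000 / (1.502e+04 × 1.5e+04) = 4.4383e-06
20 log₁₀(4.4383e-06) = -107.06 dB

-107.1 dB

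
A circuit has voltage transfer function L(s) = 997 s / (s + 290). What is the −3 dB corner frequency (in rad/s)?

290 rad/s

For a single-pole high-pass, the −3 dB point is at the pole: ω = 290 rad/s.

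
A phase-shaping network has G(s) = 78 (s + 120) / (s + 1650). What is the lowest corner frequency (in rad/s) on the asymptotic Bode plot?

120 rad/s

Break frequencies occur at each pole and zero magnitude: 120 rad/s, 1650 rad/s.
The lowest is 120 rad/s.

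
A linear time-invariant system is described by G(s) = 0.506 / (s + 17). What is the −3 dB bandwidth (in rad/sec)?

For a single-pole low-pass, the −3 dB point is at the pole: ω = 17 rad/sec.

17 rad/sec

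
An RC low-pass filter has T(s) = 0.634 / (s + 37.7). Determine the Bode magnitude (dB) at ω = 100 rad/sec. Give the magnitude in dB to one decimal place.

-44.5 dB

|j100 + 37.7| = √(100² + 37.7²) = 106.9
|T(j100)| = 0.634 / 106.9 = 0.0059324
20 log₁₀(0.0059324) = -44.54 dB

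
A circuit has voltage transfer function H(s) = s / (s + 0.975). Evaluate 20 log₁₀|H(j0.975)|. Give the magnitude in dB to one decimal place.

-3.0 dB

|j0.975| = 0.975
|j0.975 + 0.975| = √(0.975² + 0.975²) = 1.379
|H(j0.975)| = 1 × 0.975 / 1.379 = 0.70711
20 log₁₀(0.70711) = -3.01 dB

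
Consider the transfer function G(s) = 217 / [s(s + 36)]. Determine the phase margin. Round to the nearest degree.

81°

Gain crossover: |G(jω)| = 1 at ω ≈ 5.95 rad s⁻¹.
∠G(j5.95) = −90° − arctan(5.95/36) ≈ -99.38°
PM = 180° + (-99.38°) = 80.62°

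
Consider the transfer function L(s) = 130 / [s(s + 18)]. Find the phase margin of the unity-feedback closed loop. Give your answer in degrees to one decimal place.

Gain crossover: |L(jω)| = 1 at ω ≈ 6.76 rad s⁻¹.
∠L(j6.76) = −90° − arctan(6.76/18) ≈ -110.59°
PM = 180° + (-110.59°) = 69.41°

69.4°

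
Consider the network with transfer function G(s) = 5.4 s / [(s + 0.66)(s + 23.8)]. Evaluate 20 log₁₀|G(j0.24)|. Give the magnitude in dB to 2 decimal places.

-22.21 dB

|j0.24| = 0.24
|j0.24 + 0.66| = √(0.24² + 0.66²) = 0.7023
|j0.24 + 23.8| = √(0.24² + 23.8²) = 23.8
|G(j0.24)| = 5.4 × 0.24 / (0.7023 × 23.8) = 0.077534
20 log₁₀(0.077534) = -22.210 dB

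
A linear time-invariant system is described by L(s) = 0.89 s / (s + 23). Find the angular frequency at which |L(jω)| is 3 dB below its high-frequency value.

For a single-pole high-pass, the −3 dB point is at the pole: ω = 23 rad/s.

23 rad/s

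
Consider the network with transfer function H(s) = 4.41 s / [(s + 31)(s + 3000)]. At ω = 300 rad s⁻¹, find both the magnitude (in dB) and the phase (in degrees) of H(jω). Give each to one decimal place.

|j300| = 300
|j300 + 31| = √(300² + 31²) = 301.6
|j300 + 3000| = √(300² + 3000²) = 3015
|H(j300)| = 4.41 × 300 / (301.6 × 3015) = 0.001455
20 log₁₀(0.001455) = -56.74 dB
∠(j300) = 90.00°
∠(j300 + 31) = arctan(300/31) = 84.10°
∠(j300 + 3000) = arctan(300/3000) = 5.71°
∠H(j300) = 90.00° − (84.10° + 5.71°) = 0.19°

|H| = -56.7 dB, ∠H = 0.2 deg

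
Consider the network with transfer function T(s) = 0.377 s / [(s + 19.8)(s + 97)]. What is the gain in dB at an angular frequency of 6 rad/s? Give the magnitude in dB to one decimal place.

|j6| = 6
|j6 + 19.8| = √(6² + 19.8²) = 20.69
|j6 + 97| = √(6² + 97²) = 97.19
|T(j6)| = 0.377 × 6 / (20.69 × 97.19) = 0.001125
20 log₁₀(0.001125) = -58.98 dB

-59.0 dB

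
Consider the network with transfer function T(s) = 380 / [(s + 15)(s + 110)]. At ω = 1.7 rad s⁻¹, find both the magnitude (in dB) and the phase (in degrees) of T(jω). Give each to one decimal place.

|j1.7 + 15| = √(1.7² + 15²) = 15.1
|j1.7 + 110| = √(1.7² + 110²) = 110
|T(j1.7)| = 380 / (15.1 × 110) = 0.22881
20 log₁₀(0.22881) = -12.81 dB
∠(j1.7 + 15) = arctan(1.7/15) = 6.47°
∠(j1.7 + 110) = arctan(1.7/110) = 0.89°
∠T(j1.7) = − (6.47° + 0.89°) = -7.35°

|T| = -12.8 dB, ∠T = -7.4°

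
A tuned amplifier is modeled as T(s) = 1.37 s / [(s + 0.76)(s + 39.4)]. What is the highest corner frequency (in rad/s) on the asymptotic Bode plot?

Break frequencies occur at each pole and zero magnitude: 0.76 rad/s, 39.4 rad/s.
The highest is 39.4 rad/s.

39.4 rad/s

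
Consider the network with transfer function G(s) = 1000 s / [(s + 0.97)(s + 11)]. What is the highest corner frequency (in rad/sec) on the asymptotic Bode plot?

Break frequencies occur at each pole and zero magnitude: 0.97 rad/sec, 11 rad/sec.
The highest is 11 rad/sec.

11 rad/sec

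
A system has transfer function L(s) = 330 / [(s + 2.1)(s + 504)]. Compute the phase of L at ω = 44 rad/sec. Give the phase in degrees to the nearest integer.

∠(j44 + 2.1) = arctan(44/2.1) = 87.27°
∠(j44 + 504) = arctan(44/504) = 4.99°
∠L(j44) = − (87.27° + 4.99°) = -92.26°

-92°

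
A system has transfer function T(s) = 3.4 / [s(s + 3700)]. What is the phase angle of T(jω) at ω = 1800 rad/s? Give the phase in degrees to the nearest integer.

∠(j1800 + 3700) = arctan(1800/3700) = 25.94°
∠(j1800) = 90.00°
∠T(j1800) = − (25.94° + 90.00°) = -115.94°

-116°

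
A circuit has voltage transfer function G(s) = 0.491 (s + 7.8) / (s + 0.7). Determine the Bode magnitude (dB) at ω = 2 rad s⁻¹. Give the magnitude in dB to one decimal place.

5.4 dB

|j2 + 7.8| = √(2² + 7.8²) = 8.052
|j2 + 0.7| = √(2² + 0.7²) = 2.119
|G(j2)| = 0.491 × 8.052 / 2.119 = 1.8659
20 log₁₀(1.8659) = 5.42 dB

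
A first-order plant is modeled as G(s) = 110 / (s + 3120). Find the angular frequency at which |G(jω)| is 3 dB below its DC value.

3120 rad/sec

For a single-pole low-pass, the −3 dB point is at the pole: ω = 3120 rad/sec.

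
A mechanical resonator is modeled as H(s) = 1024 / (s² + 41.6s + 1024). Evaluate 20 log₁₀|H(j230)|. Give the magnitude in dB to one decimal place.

-34.2 dB

|(j230)² + 41.6(j230) + 1024| = |-51876 + j9568| = 5.275e+04
|H(j230)| = 1024 / 5.275e+04 = 0.019412
20 log₁₀(0.019412) = -34.24 dB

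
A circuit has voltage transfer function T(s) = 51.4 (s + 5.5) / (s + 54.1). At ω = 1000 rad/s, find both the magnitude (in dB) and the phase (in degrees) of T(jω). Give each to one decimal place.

|j1000 + 5.5| = √(1000² + 5.5²) = 1000
|j1000 + 54.1| = √(1000² + 54.1²) = 1001
|T(j1000)| = 51.4 × 1000 / 1001 = 51.326
20 log₁₀(51.326) = 34.21 dB
∠(j1000 + 5.5) = arctan(1000/5.5) = 89.68°
∠(j1000 + 54.1) = arctan(1000/54.1) = 86.90°
∠T(j1000) = 89.68° − 86.90° = 2.78°

|T| = 34.2 dB, ∠T = 2.8°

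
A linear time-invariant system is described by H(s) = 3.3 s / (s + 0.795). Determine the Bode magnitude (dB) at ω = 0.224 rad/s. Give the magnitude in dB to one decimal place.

-1.0 dB

|j0.224| = 0.224
|j0.224 + 0.795| = √(0.224² + 0.795²) = 0.826
|H(j0.224)| = 3.3 × 0.224 / 0.826 = 0.89496
20 log₁₀(0.89496) = -0.96 dB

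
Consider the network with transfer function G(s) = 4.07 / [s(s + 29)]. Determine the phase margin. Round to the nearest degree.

Gain crossover: |G(jω)| = 1 at ω ≈ 0.14 rad/s.
∠G(j0.14) = −90° − arctan(0.14/29) ≈ -90.28°
PM = 180° + (-90.28°) = 89.72°

90°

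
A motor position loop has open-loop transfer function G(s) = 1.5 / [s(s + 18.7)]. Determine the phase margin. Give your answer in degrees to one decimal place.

Gain crossover: |G(jω)| = 1 at ω ≈ 0.0802 rad/sec.
∠G(j0.0802) = −90° − arctan(0.0802/18.7) ≈ -90.25°
PM = 180° + (-90.25°) = 89.75°

89.8°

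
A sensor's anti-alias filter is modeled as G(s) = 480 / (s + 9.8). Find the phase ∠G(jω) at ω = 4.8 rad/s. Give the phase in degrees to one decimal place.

-26.1°

∠(j4.8 + 9.8) = arctan(4.8/9.8) = 26.10°
∠G(j4.8) = −26.10° = -26.10°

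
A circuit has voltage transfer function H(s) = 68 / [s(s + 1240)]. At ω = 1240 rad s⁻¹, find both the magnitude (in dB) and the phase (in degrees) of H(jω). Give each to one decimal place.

|j1240 + 1240| = √(1240² + 1240²) = 1754
|j1240| = 1240
|H(j1240)| = 68 / (1754 × 1240) = 3.1272e-05
20 log₁₀(3.1272e-05) = -90.10 dB
∠(j1240 + 1240) = arctan(1240/1240) = 45.00°
∠(j1240) = 90.00°
∠H(j1240) = − (45.00° + 90.00°) = -135.00°

|H| = -90.1 dB, ∠H = -135.0°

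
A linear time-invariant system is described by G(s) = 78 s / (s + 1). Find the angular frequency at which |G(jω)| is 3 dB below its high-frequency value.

1 rad s⁻¹

For a single-pole high-pass, the −3 dB point is at the pole: ω = 1 rad s⁻¹.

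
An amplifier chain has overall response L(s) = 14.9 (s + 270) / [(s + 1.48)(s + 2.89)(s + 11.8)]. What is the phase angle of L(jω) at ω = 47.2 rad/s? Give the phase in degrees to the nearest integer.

∠(j47.2 + 270) = arctan(47.2/270) = 9.92°
∠(j47.2 + 1.48) = arctan(47.2/1.48) = 88.20°
∠(j47.2 + 2.89) = arctan(47.2/2.89) = 86.50°
∠(j47.2 + 11.8) = arctan(47.2/11.8) = 75.96°
∠L(j47.2) = 9.92° − (88.20° + 86.50° + 75.96°) = -240.75°

-241°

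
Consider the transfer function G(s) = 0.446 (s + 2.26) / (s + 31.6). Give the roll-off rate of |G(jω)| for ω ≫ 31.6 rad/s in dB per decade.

With 1 zero and 1 pole, the high-frequency asymptotic slope is 20 × (1 − 1) = 0 dB/decade.

0 dB/decade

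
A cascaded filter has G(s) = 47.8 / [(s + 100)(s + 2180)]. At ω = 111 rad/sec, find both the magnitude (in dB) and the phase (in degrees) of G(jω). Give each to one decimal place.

|G| = -76.7 dB, ∠G = -50.9°

|j111 + 100| = √(111² + 100²) = 149.4
|j111 + 2180| = √(111² + 2180²) = 2183
|G(j111)| = 47.8 / (149.4 × 2183) = 0.00014657
20 log₁₀(0.00014657) = -76.68 dB
∠(j111 + 100) = arctan(111/100) = 47.98°
∠(j111 + 2180) = arctan(111/2180) = 2.91°
∠G(j111) = − (47.98° + 2.91°) = -50.90°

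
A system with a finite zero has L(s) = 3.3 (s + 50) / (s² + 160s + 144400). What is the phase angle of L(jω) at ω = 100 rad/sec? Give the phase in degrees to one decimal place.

56.6°

∠(j100 + 50) = arctan(100/50) = 63.43°
∠[(j100)² + 160(j100) + 144400] = ∠[1.344e+05 + j16000] = 6.79°
∠L(j100) = 63.43° − 6.79° = 56.65°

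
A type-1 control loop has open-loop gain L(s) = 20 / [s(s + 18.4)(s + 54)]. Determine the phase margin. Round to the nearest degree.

Gain crossover: |L(jω)| = 1 at ω ≈ 0.0201 rad s⁻¹.
∠L(j0.0201) = −90° − arctan(0.0201/18.4) − arctan(0.0201/54) ≈ -90.08°
PM = 180° + (-90.08°) = 89.92°

90 deg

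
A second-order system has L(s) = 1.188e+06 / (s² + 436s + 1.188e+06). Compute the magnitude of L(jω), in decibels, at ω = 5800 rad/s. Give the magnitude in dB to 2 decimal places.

-28.75 dB

|(j5800)² + 436(j5800) + 1.188e+06| = |-3.2452e+07 + j2.5288e+06| = 3.255e+07
|L(j5800)| = 1.188e+06 / 3.255e+07 = 0.036497
20 log₁₀(0.036497) = -28.755 dB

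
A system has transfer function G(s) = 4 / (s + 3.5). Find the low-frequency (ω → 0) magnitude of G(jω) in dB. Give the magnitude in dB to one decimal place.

1.2 dB

G(0) = 4 / 3.5 = 1.1429
20 log₁₀(1.1429) = 1.16 dB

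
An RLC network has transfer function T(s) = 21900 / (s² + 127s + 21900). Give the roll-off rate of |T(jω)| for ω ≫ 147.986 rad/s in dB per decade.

-40 dB/decade

With 0 zeros and 2 poles, the high-frequency asymptotic slope is 20 × (0 − 2) = -40 dB/decade.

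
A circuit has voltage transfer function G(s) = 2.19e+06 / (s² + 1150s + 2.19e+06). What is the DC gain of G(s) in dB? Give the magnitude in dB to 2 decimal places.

0.00 dB

G(0) = 2.19e+06 / 2.19e+06 = 1
20 log₁₀(1) = 0.000 dB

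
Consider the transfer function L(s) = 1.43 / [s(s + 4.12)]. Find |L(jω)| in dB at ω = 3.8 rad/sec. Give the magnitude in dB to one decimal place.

|j3.8 + 4.12| = √(3.8² + 4.12²) = 5.605
|j3.8| = 3.8
|L(j3.8)| = 1.43 / (5.605 × 3.8) = 0.067141
20 log₁₀(0.067141) = -23.46 dB

-23.5 dB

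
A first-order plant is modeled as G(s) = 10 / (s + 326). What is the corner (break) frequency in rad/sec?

326 rad/sec

The single real pole at s = −326 gives a corner at ω = 326 rad/sec.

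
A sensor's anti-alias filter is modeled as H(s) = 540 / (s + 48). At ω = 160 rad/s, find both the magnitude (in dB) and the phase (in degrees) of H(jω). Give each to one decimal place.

|H| = 10.2 dB, ∠H = -73.3 deg

|j160 + 48| = √(160² + 48²) = 167
|H(j160)| = 540 / 167 = 3.2327
20 log₁₀(3.2327) = 10.19 dB
∠(j160 + 48) = arctan(160/48) = 73.30°
∠H(j160) = −73.30° = -73.30°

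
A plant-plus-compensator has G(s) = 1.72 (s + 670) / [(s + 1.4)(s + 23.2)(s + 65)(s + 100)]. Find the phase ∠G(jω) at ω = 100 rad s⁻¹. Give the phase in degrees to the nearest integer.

∠(j100 + 670) = arctan(100/670) = 8.49°
∠(j100 + 1.4) = arctan(100/1.4) = 89.20°
∠(j100 + 23.2) = arctan(100/23.2) = 76.94°
∠(j100 + 65) = arctan(100/65) = 56.98°
∠(j100 + 100) = arctan(100/100) = 45.00°
∠G(j100) = 8.49° − (89.20° + 76.94° + 56.98° + 45.00°) = -259.62°

-260 deg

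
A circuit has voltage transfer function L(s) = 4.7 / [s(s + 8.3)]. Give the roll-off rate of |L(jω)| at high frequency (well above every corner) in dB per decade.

With 0 zeros and 2 poles, the high-frequency asymptotic slope is 20 × (0 − 2) = -40 dB/decade.

-40 dB/decade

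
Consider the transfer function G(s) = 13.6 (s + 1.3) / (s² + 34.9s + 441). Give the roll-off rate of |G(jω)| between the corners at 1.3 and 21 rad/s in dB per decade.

20 dB/decade

In this band the factors already past their corner are: zero at 1.3; net slope = 20 dB/decade.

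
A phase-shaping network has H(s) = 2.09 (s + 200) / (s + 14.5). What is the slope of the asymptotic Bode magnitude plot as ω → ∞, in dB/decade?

0 dB/decade

With 1 zero and 1 pole, the high-frequency asymptotic slope is 20 × (1 − 1) = 0 dB/decade.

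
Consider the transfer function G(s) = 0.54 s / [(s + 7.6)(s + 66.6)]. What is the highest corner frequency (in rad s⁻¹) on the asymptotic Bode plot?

66.6 rad s⁻¹

Break frequencies occur at each pole and zero magnitude: 7.6 rad s⁻¹, 66.6 rad s⁻¹.
The highest is 66.6 rad s⁻¹.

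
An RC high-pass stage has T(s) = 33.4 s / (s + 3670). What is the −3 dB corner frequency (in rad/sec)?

For a single-pole high-pass, the −3 dB point is at the pole: ω = 3670 rad/sec.

3670 rad/sec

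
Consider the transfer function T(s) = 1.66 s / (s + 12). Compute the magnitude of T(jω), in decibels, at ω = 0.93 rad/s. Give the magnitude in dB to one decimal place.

|j0.93| = 0.93
|j0.93 + 12| = √(0.93² + 12²) = 12.04
|T(j0.93)| = 1.66 × 0.93 / 12.04 = 0.12827
20 log₁₀(0.12827) = -17.84 dB

-17.8 dB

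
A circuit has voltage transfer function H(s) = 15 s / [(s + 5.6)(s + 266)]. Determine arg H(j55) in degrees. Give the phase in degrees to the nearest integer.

∠(j55) = 90.00°
∠(j55 + 5.6) = arctan(55/5.6) = 84.19°
∠(j55 + 266) = arctan(55/266) = 11.68°
∠H(j55) = 90.00° − (84.19° + 11.68°) = -5.87°

-6°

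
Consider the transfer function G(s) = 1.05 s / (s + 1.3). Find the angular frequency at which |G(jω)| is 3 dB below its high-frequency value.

For a single-pole high-pass, the −3 dB point is at the pole: ω = 1.3 rad/s.

1.3 rad/s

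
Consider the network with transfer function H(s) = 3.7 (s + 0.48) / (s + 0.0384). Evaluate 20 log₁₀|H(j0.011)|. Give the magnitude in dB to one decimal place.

33.0 dB

|j0.011 + 0.48| = √(0.011² + 0.48²) = 0.4801
|j0.011 + 0.0384| = √(0.011² + 0.0384²) = 0.03994
|H(j0.011)| = 3.7 × 0.4801 / 0.03994 = 44.473
20 log₁₀(44.473) = 32.96 dB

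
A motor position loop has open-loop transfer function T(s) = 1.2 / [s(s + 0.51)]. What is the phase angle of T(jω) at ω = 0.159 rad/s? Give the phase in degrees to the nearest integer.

∠(j0.159 + 0.51) = arctan(0.159/0.51) = 17.32°
∠(j0.159) = 90.00°
∠T(j0.159) = − (17.32° + 90.00°) = -107.32°

-107°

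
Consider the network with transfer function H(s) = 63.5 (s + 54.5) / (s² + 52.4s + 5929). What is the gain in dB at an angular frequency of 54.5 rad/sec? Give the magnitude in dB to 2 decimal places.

|j54.5 + 54.5| = √(54.5² + 54.5²) = 77.07
|(j54.5)² + 52.4(j54.5) + 5929| = |2958.8 + j2855.8| = 4112
|H(j54.5)| = 63.5 × 77.07 / 4112 = 1.1902
20 log₁₀(1.1902) = 1.512 dB

1.51 dB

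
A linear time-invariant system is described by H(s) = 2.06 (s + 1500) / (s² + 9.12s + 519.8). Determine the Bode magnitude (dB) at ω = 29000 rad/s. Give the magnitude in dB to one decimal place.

-83.0 dB

|j29000 + 1500| = √(29000² + 1500²) = 2.904e+04
|(j29000)² + 9.12(j29000) + 519.8| = |-8.41e+08 + j2.6448e+05| = 8.41e+08
|H(j29000)| = 2.06 × 2.904e+04 / 8.41e+08 = 7.1129e-05
20 log₁₀(7.1129e-05) = -82.96 dB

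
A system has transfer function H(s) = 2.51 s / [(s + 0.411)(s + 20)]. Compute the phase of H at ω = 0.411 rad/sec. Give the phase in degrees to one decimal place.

43.8°

∠(j0.411) = 90.00°
∠(j0.411 + 0.411) = arctan(0.411/0.411) = 45.00°
∠(j0.411 + 20) = arctan(0.411/20) = 1.18°
∠H(j0.411) = 90.00° − (45.00° + 1.18°) = 43.82°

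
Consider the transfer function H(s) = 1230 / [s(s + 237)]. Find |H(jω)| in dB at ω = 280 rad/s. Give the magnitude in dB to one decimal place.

-38.4 dB

|j280 + 237| = √(280² + 237²) = 366.8
|j280| = 280
|H(j280)| = 1230 / (366.8 × 280) = 0.011975
20 log₁₀(0.011975) = -38.43 dB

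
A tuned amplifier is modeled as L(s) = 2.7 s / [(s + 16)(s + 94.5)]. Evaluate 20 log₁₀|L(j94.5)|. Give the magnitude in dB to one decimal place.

|j94.5| = 94.5
|j94.5 + 16| = √(94.5² + 16²) = 95.84
|j94.5 + 94.5| = √(94.5² + 94.5²) = 133.6
|L(j94.5)| = 2.7 × 94.5 / (95.84 × 133.6) = 0.01992
20 log₁₀(0.01992) = -34.01 dB

-34.0 dB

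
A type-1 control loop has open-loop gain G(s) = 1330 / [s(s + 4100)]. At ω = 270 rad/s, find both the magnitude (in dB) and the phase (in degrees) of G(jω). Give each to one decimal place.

|G| = -58.4 dB, ∠G = -93.8 deg

|j270 + 4100| = √(270² + 4100²) = 4109
|j270| = 270
|G(j270)| = 1330 / (4109 × 270) = 0.0011988
20 log₁₀(0.0011988) = -58.42 dB
∠(j270 + 4100) = arctan(270/4100) = 3.77°
∠(j270) = 90.00°
∠G(j270) = − (3.77° + 90.00°) = -93.77°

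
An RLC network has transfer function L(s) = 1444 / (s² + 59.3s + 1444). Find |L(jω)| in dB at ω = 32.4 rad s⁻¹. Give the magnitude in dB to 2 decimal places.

-2.66 dB

|(j32.4)² + 59.3(j32.4) + 1444| = |394.24 + j1921.3| = 1961
|L(j32.4)| = 1444 / 1961 = 0.73623
20 log₁₀(0.73623) = -2.660 dB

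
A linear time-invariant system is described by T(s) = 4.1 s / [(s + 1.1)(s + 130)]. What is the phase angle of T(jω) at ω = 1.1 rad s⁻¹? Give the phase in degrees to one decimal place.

∠(j1.1) = 90.00°
∠(j1.1 + 1.1) = arctan(1.1/1.1) = 45.00°
∠(j1.1 + 130) = arctan(1.1/130) = 0.48°
∠T(j1.1) = 90.00° − (45.00° + 0.48°) = 44.52°

44.5°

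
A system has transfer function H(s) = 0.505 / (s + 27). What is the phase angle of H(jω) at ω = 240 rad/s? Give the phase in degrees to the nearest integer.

-84°

∠(j240 + 27) = arctan(240/27) = 83.58°
∠H(j240) = −83.58° = -83.58°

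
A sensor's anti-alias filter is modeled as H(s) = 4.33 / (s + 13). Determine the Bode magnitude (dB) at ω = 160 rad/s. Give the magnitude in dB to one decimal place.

-31.4 dB

|j160 + 13| = √(160² + 13²) = 160.5
|H(j160)| = 4.33 / 160.5 = 0.026974
20 log₁₀(0.026974) = -31.38 dB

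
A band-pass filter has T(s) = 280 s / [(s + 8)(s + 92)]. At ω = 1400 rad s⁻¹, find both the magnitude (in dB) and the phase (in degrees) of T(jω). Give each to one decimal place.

|j1400| = 1400
|j1400 + 8| = √(1400² + 8²) = 1400
|j1400 + 92| = √(1400² + 92²) = 1403
|T(j1400)| = 280 × 1400 / (1400 × 1403) = 0.19957
20 log₁₀(0.19957) = -14.00 dB
∠(j1400) = 90.00°
∠(j1400 + 8) = arctan(1400/8) = 89.67°
∠(j1400 + 92) = arctan(1400/92) = 86.24°
∠T(j1400) = 90.00° − (89.67° + 86.24°) = -85.91°

|T| = -14.0 dB, ∠T = -85.9°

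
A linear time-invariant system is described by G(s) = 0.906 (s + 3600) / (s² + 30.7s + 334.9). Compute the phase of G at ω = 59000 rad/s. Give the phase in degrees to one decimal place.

∠(j59000 + 3600) = arctan(59000/3600) = 86.51°
∠[(j59000)² + 30.7(j59000) + 334.9] = ∠[-3.481e+09 + j1.8113e+06] = 179.97°
∠G(j59000) = 86.51° − 179.97° = -93.46°

-93.5°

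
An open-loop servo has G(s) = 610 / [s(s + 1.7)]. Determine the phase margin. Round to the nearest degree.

Gain crossover: |G(jω)| = 1 at ω ≈ 24.7 rad s⁻¹.
∠G(j24.7) = −90° − arctan(24.7/1.7) ≈ -176.06°
PM = 180° + (-176.06°) = 3.94°

4°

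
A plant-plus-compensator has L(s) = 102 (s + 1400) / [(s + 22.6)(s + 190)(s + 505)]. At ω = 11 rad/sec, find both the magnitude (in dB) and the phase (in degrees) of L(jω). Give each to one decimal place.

|j11 + 1400| = √(11² + 1400²) = 1400
|j11 + 22.6| = √(11² + 22.6²) = 25.13
|j11 + 190| = √(11² + 190²) = 190.3
|j11 + 505| = √(11² + 505²) = 505.1
|L(j11)| = 102 × 1400 / (25.13 × 190.3 × 505.1) = 0.0591
20 log₁₀(0.0591) = -24.57 dB
∠(j11 + 1400) = arctan(11/1400) = 0.45°
∠(j11 + 22.6) = arctan(11/22.6) = 25.95°
∠(j11 + 190) = arctan(11/190) = 3.31°
∠(j11 + 505) = arctan(11/505) = 1.25°
∠L(j11) = 0.45° − (25.95° + 3.31° + 1.25°) = -30.06°

|L| = -24.6 dB, ∠L = -30.1 deg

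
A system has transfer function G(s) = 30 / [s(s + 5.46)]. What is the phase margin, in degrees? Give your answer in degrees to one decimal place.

Gain crossover: |G(jω)| = 1 at ω ≈ 4.31 rad/s.
∠G(j4.31) = −90° − arctan(4.31/5.46) ≈ -128.30°
PM = 180° + (-128.30°) = 51.70°

51.7°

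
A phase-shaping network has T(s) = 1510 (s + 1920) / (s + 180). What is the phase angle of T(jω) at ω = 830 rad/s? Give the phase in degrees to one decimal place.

∠(j830 + 1920) = arctan(830/1920) = 23.38°
∠(j830 + 180) = arctan(830/180) = 77.76°
∠T(j830) = 23.38° − 77.76° = -54.39°

-54.4°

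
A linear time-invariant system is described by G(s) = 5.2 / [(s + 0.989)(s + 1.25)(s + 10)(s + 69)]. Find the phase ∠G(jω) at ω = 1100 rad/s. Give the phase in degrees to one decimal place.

-355.8°

∠(j1100 + 0.989) = arctan(1100/0.989) = 89.95°
∠(j1100 + 1.25) = arctan(1100/1.25) = 89.93°
∠(j1100 + 10) = arctan(1100/10) = 89.48°
∠(j1100 + 69) = arctan(1100/69) = 86.41°
∠G(j1100) = − (89.95° + 89.93° + 89.48° + 86.41°) = -355.77°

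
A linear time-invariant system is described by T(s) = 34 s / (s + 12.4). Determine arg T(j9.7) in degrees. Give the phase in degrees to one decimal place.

52.0 deg

∠(j9.7) = 90.00°
∠(j9.7 + 12.4) = arctan(9.7/12.4) = 38.03°
∠T(j9.7) = 90.00° − 38.03° = 51.97°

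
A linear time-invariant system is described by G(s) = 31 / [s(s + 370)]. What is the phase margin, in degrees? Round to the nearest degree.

Gain crossover: |G(jω)| = 1 at ω ≈ 0.0838 rad/s.
∠G(j0.0838) = −90° − arctan(0.0838/370) ≈ -90.01°
PM = 180° + (-90.01°) = 89.99°

90 deg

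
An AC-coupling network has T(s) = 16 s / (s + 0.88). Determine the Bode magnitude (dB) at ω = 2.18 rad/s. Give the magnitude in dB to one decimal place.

23.4 dB

|j2.18| = 2.18
|j2.18 + 0.88| = √(2.18² + 0.88²) = 2.351
|T(j2.18)| = 16 × 2.18 / 2.351 = 14.837
20 log₁₀(14.837) = 23.43 dB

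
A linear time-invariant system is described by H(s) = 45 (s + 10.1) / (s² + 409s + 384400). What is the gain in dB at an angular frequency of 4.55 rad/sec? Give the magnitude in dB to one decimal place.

|j4.55 + 10.1| = √(4.55² + 10.1²) = 11.08
|(j4.55)² + 409(j4.55) + 384400| = |3.8438e+05 + j1860.9| = 3.844e+05
|H(j4.55)| = 45 × 11.08 / 3.844e+05 = 0.0012969
20 log₁₀(0.0012969) = -57.74 dB

-57.7 dB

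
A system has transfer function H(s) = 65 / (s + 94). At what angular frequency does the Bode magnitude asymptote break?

94 rad/sec

The single real pole at s = −94 gives a corner at ω = 94 rad/sec.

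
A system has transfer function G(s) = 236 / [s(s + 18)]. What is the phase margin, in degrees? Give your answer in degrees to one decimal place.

Gain crossover: |G(jω)| = 1 at ω ≈ 11.1 rad/s.
∠G(j11.1) = −90° − arctan(11.1/18) ≈ -121.77°
PM = 180° + (-121.77°) = 58.23°

58.2°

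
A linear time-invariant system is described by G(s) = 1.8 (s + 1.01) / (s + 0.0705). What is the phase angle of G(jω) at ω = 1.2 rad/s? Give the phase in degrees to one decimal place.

-36.7 deg

∠(j1.2 + 1.01) = arctan(1.2/1.01) = 49.91°
∠(j1.2 + 0.0705) = arctan(1.2/0.0705) = 86.64°
∠G(j1.2) = 49.91° − 86.64° = -36.72°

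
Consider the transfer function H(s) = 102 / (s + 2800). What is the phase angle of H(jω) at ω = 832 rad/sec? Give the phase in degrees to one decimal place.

∠(j832 + 2800) = arctan(832/2800) = 16.55°
∠H(j832) = −16.55° = -16.55°

-16.5°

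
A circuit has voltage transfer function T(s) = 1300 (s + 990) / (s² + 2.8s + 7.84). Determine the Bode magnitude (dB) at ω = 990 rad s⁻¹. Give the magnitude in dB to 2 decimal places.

5.38 dB

|j990 + 990| = √(990² + 990²) = 1400
|(j990)² + 2.8(j990) + 7.84| = |-9.8009e+05 + j2772| = 9.801e+05
|T(j990)| = 1300 × 1400 / 9.801e+05 = 1.8571
20 log₁₀(1.8571) = 5.376 dB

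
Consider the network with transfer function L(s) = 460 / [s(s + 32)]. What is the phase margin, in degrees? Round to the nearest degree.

67°

Gain crossover: |L(jω)| = 1 at ω ≈ 13.3 rad/s.
∠L(j13.3) = −90° − arctan(13.3/32) ≈ -112.53°
PM = 180° + (-112.53°) = 67.47°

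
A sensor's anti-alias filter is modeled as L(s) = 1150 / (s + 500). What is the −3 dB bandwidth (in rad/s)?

500 rad/s

For a single-pole low-pass, the −3 dB point is at the pole: ω = 500 rad/s.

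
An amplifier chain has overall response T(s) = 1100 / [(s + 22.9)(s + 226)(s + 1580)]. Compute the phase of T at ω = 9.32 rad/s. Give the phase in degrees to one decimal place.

∠(j9.32 + 22.9) = arctan(9.32/22.9) = 22.15°
∠(j9.32 + 226) = arctan(9.32/226) = 2.36°
∠(j9.32 + 1580) = arctan(9.32/1580) = 0.34°
∠T(j9.32) = − (22.15° + 2.36° + 0.34°) = -24.85°

-24.8°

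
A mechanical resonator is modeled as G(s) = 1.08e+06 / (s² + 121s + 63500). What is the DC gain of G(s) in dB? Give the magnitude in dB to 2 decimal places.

24.61 dB

G(0) = 1.08e+06 / 63500 = 17.008
20 log₁₀(17.008) = 24.613 dB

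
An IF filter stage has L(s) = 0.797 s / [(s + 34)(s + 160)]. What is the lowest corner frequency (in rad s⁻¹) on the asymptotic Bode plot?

Break frequencies occur at each pole and zero magnitude: 34 rad s⁻¹, 160 rad s⁻¹.
The lowest is 34 rad s⁻¹.

34 rad s⁻¹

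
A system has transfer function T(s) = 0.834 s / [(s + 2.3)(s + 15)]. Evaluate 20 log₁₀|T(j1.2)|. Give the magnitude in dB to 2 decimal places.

-31.82 dB

|j1.2| = 1.2
|j1.2 + 2.3| = √(1.2² + 2.3²) = 2.594
|j1.2 + 15| = √(1.2² + 15²) = 15.05
|T(j1.2)| = 0.834 × 1.2 / (2.594 × 15.05) = 0.025637
20 log₁₀(0.025637) = -31.823 dB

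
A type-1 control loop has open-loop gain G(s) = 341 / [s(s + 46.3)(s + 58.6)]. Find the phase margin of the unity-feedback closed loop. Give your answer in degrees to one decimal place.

Gain crossover: |G(jω)| = 1 at ω ≈ 0.126 rad s⁻¹.
∠G(j0.126) = −90° − arctan(0.126/46.3) − arctan(0.126/58.6) ≈ -90.28°
PM = 180° + (-90.28°) = 89.72°

89.7°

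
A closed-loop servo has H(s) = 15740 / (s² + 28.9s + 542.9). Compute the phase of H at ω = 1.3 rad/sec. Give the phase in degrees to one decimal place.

∠[(j1.3)² + 28.9(j1.3) + 542.9] = ∠[541.21 + j37.57] = 3.97°
∠H(j1.3) = −3.97° = -3.97°

-4.0°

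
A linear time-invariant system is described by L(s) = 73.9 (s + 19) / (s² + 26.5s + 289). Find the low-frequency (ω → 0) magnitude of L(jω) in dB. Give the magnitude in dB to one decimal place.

L(0) = 73.9 × 19 / 289 = 4.8585
20 log₁₀(4.8585) = 13.73 dB

13.7 dB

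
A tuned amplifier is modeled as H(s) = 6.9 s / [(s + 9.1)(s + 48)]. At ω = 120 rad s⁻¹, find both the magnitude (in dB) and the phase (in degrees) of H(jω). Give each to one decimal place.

|H| = -25.5 dB, ∠H = -63.9 deg

|j120| = 120
|j120 + 9.1| = √(120² + 9.1²) = 120.3
|j120 + 48| = √(120² + 48²) = 129.2
|H(j120)| = 6.9 × 120 / (120.3 × 129.2) = 0.053235
20 log₁₀(0.053235) = -25.48 dB
∠(j120) = 90.00°
∠(j120 + 9.1) = arctan(120/9.1) = 85.66°
∠(j120 + 48) = arctan(120/48) = 68.20°
∠H(j120) = 90.00° − (85.66° + 68.20°) = -63.86°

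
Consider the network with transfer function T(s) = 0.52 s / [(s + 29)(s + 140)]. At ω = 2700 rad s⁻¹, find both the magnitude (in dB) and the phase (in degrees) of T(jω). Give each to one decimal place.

|j2700| = 2700
|j2700 + 29| = √(2700² + 29²) = 2700
|j2700 + 140| = √(2700² + 140²) = 2704
|T(j2700)| = 0.52 × 2700 / (2700 × 2704) = 0.00019232
20 log₁₀(0.00019232) = -74.32 dB
∠(j2700) = 90.00°
∠(j2700 + 29) = arctan(2700/29) = 89.38°
∠(j2700 + 140) = arctan(2700/140) = 87.03°
∠T(j2700) = 90.00° − (89.38° + 87.03°) = -86.42°

|T| = -74.3 dB, ∠T = -86.4°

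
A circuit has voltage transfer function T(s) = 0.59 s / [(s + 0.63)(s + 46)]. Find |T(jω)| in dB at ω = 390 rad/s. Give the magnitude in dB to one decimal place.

|j390| = 390
|j390 + 0.63| = √(390² + 0.63²) = 390
|j390 + 46| = √(390² + 46²) = 392.7
|T(j390)| = 0.59 × 390 / (390 × 392.7) = 0.0015024
20 log₁₀(0.0015024) = -56.46 dB

-56.5 dB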